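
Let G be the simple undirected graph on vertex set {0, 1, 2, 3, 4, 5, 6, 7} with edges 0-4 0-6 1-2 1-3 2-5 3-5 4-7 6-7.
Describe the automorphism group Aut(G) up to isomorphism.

G has two connected components, {1, 2, 3, 5} and {0, 4, 6, 7}; each is 2-regular, so G = C_4 ⊔ C_4. Aut of a disjoint union of two copies of C_4 is the wreath product D_4 ≀ Z_2, of order 2·8² = 128.

(D_4 × D_4) ⋊ Z_2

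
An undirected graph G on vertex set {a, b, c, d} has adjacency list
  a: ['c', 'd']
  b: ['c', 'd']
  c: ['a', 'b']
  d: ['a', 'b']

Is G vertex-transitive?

Every vertex has degree 2 and the graph is connected, so G is the 4-cycle C_4. C_4 has 4 rotations and 4 reflections, so Aut(C_4) ≅ D_4 of order 8. This group acts transitively on the 4 vertices.

Yes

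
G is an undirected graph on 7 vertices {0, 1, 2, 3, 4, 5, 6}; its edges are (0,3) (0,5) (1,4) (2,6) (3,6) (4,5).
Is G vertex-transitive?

No

Automorphisms preserve degree, but G has vertices of degree 1 and vertices of degree 2; no automorphism maps one to the other, so G is not vertex-transitive.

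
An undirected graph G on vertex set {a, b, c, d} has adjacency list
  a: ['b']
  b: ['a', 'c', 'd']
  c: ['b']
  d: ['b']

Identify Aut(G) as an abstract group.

Vertex b has degree 3 and every other vertex has degree 1, so G is the star K_{1,3} with centre b. Any automorphism fixes the centre and permutes the 3 leaves freely, so Aut(G) ≅ S_3 of order 3! = 6.

S_3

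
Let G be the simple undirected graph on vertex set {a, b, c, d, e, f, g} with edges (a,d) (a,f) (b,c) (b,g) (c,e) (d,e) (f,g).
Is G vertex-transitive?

Every vertex has degree 2 and the graph is connected, so G is the 7-cycle C_7. C_7 has 7 rotations and 7 reflections, so Aut(C_7) ≅ D_7 of order 14. Under this action every vertex can be carried to every other, so G is vertex-transitive.

Yes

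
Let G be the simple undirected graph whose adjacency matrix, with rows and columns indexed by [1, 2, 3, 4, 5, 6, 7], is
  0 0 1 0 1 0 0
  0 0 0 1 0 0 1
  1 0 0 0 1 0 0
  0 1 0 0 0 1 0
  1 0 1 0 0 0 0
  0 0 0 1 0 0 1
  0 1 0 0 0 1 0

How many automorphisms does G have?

G has two connected components, {2, 4, 6, 7} and {1, 3, 5}; each is 2-regular, so G = C_4 ⊔ C_3. The components are non-isomorphic (different sizes), so Aut(G) = Aut(C_4) × Aut(C_3) = D_4 × D_3 of order 8·6 = 48.

48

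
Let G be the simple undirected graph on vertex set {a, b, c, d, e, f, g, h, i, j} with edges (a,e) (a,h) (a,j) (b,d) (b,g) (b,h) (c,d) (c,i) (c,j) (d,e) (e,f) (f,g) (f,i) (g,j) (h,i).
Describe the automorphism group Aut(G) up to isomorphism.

S_5

G is 3-regular on 10 vertices with no triangles and no 4-cycles (girth 5): this is the Petersen graph. Viewing the Petersen graph as the Kneser graph K(5,2) — vertices are 2-subsets of {1,…,5}, edges join disjoint pairs — its automorphisms are exactly the permutations of the 5-element set, so Aut ≅ S_5 of order 120.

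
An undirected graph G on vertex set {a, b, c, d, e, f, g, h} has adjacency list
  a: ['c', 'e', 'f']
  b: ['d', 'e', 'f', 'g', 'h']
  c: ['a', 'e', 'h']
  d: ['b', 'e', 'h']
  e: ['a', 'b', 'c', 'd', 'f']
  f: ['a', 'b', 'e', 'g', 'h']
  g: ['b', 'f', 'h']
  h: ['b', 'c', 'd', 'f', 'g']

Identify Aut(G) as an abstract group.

The degree sequence is [3, 5, 3, 3, 5, 5, 3, 5]. Checking the degree-preserving permutations of the vertex set shows that none except the identity preserves every edge, so Aut(G) is trivial.

{e}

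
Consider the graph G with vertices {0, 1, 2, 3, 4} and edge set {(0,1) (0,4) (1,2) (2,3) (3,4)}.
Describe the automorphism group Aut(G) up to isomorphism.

Every vertex has degree 2 and the graph is connected, so G is the 5-cycle C_5. The automorphisms of the 5-cycle are exactly the symmetries of a regular 5-gon: the dihedral group D_5, |D_5| = 10.

the dihedral group of order 10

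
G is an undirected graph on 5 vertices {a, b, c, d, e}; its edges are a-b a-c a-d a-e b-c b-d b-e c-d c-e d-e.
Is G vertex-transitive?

Every vertex has degree 4, so G is the complete graph K_5. Every bijection on the vertex set is an automorphism of K_5; hence Aut(K_5) ≅ S_5, order 120. Under this action every vertex can be carried to every other, so G is vertex-transitive.

Yes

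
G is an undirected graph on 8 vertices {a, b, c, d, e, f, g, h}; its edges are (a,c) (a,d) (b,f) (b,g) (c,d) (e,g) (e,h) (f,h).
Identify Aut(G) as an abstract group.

G has two connected components, {b, e, f, g, h} and {a, c, d}; each is 2-regular, so G = C_5 ⊔ C_3. The components are non-isomorphic (different sizes), so Aut(G) = Aut(C_3) × Aut(C_5) = D_3 × D_5 of order 6·10 = 60.

D_3 × D_5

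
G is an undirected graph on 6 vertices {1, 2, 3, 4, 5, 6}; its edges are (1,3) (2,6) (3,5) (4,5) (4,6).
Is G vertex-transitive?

Automorphisms preserve degree, but G has vertices of degree 1 and vertices of degree 2; no automorphism maps one to the other, so G is not vertex-transitive.

No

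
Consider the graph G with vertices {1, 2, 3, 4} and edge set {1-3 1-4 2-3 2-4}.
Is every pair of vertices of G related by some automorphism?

Yes

G is 2-regular and bipartite on 2^2 = 4 vertices with girth 4; it is the hypercube graph Q_2. Aut(Q_2) consists of the signed permutations of the 2 coordinate axes: 2! permutations times 2^2 sign flips, so |Aut| = 2^2·2! = 8. Under this action every vertex can be carried to every other, so G is vertex-transitive.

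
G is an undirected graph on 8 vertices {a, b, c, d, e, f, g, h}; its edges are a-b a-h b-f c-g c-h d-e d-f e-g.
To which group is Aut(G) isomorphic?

the dihedral group of order 16

Every vertex has degree 2 and the graph is connected, so G is the 8-cycle C_8. The automorphisms of the 8-cycle are exactly the symmetries of a regular 8-gon: the dihedral group D_8, |D_8| = 16.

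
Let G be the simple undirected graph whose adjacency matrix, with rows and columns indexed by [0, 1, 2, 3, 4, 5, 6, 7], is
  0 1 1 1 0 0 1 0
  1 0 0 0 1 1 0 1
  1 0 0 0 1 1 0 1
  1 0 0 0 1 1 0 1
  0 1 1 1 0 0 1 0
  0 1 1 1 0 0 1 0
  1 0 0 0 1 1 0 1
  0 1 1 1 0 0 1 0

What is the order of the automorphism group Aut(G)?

G is 4-regular and bipartite with parts {0, 4, 5, 7} and {1, 2, 3, 6} (each part is independent and every cross-pair is an edge), so G = K_{4,4}. Aut(K_{4,4}) is the wreath product S_4 ≀ Z_2: permute within each part, then optionally swap the parts; |Aut| = 2·(4!)² = 1152.

1152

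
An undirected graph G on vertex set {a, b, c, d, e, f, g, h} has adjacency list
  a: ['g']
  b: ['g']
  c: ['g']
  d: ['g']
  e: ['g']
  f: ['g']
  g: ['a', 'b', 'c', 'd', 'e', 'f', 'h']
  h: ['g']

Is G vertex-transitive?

Vertex g is the only vertex of degree 7, so every automorphism fixes it; G is not vertex-transitive.

No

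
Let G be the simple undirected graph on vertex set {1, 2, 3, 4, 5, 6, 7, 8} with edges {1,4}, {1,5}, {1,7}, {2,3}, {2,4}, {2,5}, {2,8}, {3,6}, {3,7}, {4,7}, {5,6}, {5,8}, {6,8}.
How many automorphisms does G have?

1

The degree sequence is [3, 4, 3, 3, 4, 3, 3, 3]. Checking the degree-preserving permutations of the vertex set shows that none except the identity preserves every edge, so Aut(G) is trivial.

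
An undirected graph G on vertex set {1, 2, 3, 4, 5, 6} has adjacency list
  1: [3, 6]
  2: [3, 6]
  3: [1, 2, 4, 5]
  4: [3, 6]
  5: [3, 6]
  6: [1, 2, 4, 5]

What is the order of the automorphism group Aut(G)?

The vertices split by degree into {3, 6} (degree 4) and {1, 2, 4, 5} (degree 2); every edge runs between the two parts, so G is the complete bipartite graph K_{2,4}. The parts have unequal sizes, so no automorphism swaps them; each part is permuted independently, giving S_2 × S_4 of order 2!·4! = 48.

48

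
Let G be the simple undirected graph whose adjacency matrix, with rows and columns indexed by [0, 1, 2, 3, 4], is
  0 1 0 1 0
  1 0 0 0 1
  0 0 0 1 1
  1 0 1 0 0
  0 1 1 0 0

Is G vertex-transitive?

Yes

G is 2-regular and connected on 5 vertices, i.e. the cycle C_5. The automorphisms of the 5-cycle are exactly the symmetries of a regular 5-gon: the dihedral group D_5, |D_5| = 10. Under this action every vertex can be carried to every other, so G is vertex-transitive.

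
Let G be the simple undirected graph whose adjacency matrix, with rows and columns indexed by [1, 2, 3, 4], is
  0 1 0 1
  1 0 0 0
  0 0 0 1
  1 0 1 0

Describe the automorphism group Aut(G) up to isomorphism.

the cyclic group of order 2

The degree sequence is [2, 1, 1, 2]; the two degree-1 vertices 2 and 3 are the ends of a path, so G = P_4. The only nontrivial automorphism of a path is the end-to-end reflection, so Aut(G) ≅ Z_2.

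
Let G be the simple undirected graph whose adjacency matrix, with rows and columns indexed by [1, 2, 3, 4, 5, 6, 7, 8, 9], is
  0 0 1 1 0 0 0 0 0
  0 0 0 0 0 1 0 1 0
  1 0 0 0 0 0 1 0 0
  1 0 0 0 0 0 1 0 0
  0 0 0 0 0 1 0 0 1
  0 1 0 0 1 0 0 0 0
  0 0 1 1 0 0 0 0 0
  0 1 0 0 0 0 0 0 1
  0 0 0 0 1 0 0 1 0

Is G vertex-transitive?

No

G has two connected components, {2, 5, 6, 8, 9} and {1, 3, 4, 7}; each is 2-regular, so G = C_5 ⊔ C_4. The orbit of 1 under Aut(G) is {1, 3, 4, 7}, which does not contain 2, so G is not vertex-transitive.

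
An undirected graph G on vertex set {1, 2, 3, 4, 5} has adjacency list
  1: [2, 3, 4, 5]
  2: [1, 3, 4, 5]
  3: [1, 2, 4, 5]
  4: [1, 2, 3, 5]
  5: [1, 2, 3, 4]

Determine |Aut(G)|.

120

All 5 vertices are pairwise adjacent: G = K_5. Every bijection on the vertex set is an automorphism of K_5; hence Aut(K_5) ≅ S_5, order 120.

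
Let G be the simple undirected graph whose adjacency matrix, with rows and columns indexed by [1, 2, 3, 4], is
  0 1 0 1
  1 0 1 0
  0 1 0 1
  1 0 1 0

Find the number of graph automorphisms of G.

8

G is 2-regular and bipartite on 2^2 = 4 vertices with girth 4; it is the hypercube graph Q_2. The symmetry group of the 2-cube is the hyperoctahedral group B_2 = Z_2 ≀ S_2, of order 2^2·2! = 8.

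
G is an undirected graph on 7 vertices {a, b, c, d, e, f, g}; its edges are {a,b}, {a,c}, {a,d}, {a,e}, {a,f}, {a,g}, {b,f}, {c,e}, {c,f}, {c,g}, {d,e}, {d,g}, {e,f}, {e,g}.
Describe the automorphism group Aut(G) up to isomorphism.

the trivial group

Degrees alone do not determine every vertex (e.g. c and f both have degree 4), but their neighbour-degree multisets differ: N(c) has degrees [4, 4, 5, 6] while N(f) has degrees [2, 4, 5, 6]. Repeating this refinement separates all vertices, so the only automorphism is the identity.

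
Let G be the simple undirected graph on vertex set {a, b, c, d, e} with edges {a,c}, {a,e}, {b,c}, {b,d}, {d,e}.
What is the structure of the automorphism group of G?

G is 2-regular and connected on 5 vertices, i.e. the cycle C_5. The automorphisms of the 5-cycle are exactly the symmetries of a regular 5-gon: the dihedral group D_5, |D_5| = 10.

D_5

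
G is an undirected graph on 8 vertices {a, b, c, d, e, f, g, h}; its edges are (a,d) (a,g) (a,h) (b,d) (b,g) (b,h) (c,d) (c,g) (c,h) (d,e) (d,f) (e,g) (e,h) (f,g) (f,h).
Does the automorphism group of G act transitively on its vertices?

Automorphisms preserve degree, but G has vertices of degree 3 and vertices of degree 5; no automorphism maps one to the other, so G is not vertex-transitive.

No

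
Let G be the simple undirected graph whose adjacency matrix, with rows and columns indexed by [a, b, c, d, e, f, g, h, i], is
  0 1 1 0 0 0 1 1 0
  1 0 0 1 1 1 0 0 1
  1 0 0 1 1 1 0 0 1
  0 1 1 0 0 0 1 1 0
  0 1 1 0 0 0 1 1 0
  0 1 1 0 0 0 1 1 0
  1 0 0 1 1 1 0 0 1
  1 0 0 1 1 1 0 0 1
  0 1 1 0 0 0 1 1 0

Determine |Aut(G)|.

The vertices split by degree into {b, c, g, h} (degree 5) and {a, d, e, f, i} (degree 4); every edge runs between the two parts, so G is the complete bipartite graph K_{4,5}. Automorphisms preserve the bipartition setwise (since the parts differ in size) and act as S_5 × S_4 within it; |Aut| = 2880.

2880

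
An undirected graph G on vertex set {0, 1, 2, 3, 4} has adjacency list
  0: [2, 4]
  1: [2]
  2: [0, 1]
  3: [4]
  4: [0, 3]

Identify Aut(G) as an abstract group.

The degree sequence is [2, 1, 2, 1, 2]; the two degree-1 vertices 1 and 3 are the ends of a path, so G = P_5. The only nontrivial automorphism of a path is the end-to-end reflection, so Aut(G) ≅ Z_2.

C_2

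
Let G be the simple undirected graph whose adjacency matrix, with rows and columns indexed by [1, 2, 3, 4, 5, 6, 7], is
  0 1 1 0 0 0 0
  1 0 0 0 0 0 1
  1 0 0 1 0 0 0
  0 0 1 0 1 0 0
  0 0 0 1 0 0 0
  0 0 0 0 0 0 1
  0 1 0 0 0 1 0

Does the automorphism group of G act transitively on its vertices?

Automorphisms preserve degree, but G has vertices of degree 1 and vertices of degree 2; no automorphism maps one to the other, so G is not vertex-transitive.

No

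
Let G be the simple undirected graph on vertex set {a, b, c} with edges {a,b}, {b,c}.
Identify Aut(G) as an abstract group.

The degree sequence is [1, 2, 1]; the two degree-1 vertices a and c are the ends of a path, so G = P_3. A path has exactly one nontrivial symmetry — reversal — giving Aut(G) of order 2.

C_2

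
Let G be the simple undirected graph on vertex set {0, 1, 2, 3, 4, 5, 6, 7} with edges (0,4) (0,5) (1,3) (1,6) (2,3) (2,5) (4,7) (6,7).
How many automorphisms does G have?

G is 2-regular and connected on 8 vertices, i.e. the cycle C_8. The automorphisms of the 8-cycle are exactly the symmetries of a regular 8-gon: the dihedral group D_8, |D_8| = 16.

16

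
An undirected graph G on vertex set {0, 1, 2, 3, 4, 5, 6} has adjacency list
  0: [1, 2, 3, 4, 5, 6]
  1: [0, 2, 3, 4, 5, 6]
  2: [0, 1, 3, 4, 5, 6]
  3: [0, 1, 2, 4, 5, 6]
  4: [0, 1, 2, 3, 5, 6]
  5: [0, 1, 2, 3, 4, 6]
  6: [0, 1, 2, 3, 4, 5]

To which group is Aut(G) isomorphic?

All 7 vertices are pairwise adjacent: G = K_7. Every bijection on the vertex set is an automorphism of K_7; hence Aut(K_7) ≅ S_7, order 5040.

the symmetric group on 7 letters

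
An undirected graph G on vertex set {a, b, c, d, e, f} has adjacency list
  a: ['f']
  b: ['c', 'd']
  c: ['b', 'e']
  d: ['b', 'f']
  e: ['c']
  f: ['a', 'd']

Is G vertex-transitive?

Automorphisms preserve degree, but G has vertices of degree 1 and vertices of degree 2; no automorphism maps one to the other, so G is not vertex-transitive.

No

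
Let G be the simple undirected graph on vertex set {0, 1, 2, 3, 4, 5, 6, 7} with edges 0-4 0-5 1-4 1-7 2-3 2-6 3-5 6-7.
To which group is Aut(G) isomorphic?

Every vertex has degree 2 and the graph is connected, so G is the 8-cycle C_8. C_8 has 8 rotations and 8 reflections, so Aut(C_8) ≅ D_8 of order 16.

the dihedral group of order 16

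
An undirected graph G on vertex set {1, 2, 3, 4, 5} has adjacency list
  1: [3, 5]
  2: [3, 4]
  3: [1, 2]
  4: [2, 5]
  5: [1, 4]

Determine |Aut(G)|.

G is 2-regular and connected on 5 vertices, i.e. the cycle C_5. C_5 has 5 rotations and 5 reflections, so Aut(C_5) ≅ D_5 of order 10.

10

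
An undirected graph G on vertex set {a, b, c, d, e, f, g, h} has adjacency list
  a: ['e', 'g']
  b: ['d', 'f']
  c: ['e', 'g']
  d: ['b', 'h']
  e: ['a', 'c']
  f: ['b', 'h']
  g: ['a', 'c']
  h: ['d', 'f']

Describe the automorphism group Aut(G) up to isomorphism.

(D_4 × D_4) ⋊ Z_2

G has two connected components, {b, d, f, h} and {a, c, e, g}; each is 2-regular, so G = C_4 ⊔ C_4. With two isomorphic components, Aut(G) = Aut(C_4) ≀ S_2 = (D_4 × D_4) ⋊ Z_2: permute each cycle by D_4, then optionally swap the two cycles. Order 2·(2·4)² = 128.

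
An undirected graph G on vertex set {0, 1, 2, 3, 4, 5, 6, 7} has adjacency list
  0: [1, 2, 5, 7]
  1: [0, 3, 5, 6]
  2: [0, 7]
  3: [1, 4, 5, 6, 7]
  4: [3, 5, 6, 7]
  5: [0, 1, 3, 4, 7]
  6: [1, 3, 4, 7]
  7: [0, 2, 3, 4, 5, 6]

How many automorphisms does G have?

1

The degree sequence is [4, 4, 2, 5, 4, 5, 4, 6]. Checking the degree-preserving permutations of the vertex set shows that none except the identity preserves every edge, so Aut(G) is trivial.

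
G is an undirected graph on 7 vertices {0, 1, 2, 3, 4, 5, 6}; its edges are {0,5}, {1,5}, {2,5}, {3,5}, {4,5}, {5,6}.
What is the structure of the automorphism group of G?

S_6

Vertex 5 has degree 6 and every other vertex has degree 1, so G is the star K_{1,6} with centre 5. Any automorphism fixes the centre and permutes the 6 leaves freely, so Aut(G) ≅ S_6 of order 6! = 720.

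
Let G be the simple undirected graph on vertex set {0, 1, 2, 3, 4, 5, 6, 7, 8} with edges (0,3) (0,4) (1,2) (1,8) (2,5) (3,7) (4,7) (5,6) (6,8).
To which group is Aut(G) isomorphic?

D_4 × D_5

G has two connected components, {1, 2, 5, 6, 8} and {0, 3, 4, 7}; each is 2-regular, so G = C_5 ⊔ C_4. No automorphism exchanges components of different sizes, hence Aut(G) is the direct product D_4 × D_5, order 80.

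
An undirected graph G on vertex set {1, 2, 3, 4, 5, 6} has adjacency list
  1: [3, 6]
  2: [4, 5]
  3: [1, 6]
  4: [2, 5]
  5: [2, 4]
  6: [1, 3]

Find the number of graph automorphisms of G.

G has two connected components, {1, 3, 6} and {2, 4, 5}; each is 2-regular, so G = C_3 ⊔ C_3. With two isomorphic components, Aut(G) = Aut(C_3) ≀ S_2 = (D_3 × D_3) ⋊ Z_2: permute each cycle by D_3, then optionally swap the two cycles. Order 2·(2·3)² = 72.

72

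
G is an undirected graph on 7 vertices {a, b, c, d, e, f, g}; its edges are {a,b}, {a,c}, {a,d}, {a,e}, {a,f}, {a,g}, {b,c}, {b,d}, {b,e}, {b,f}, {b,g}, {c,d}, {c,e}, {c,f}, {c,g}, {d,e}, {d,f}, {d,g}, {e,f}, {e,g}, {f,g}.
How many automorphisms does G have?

5040

All 7 vertices are pairwise adjacent: G = K_7. Every bijection on the vertex set is an automorphism of K_7; hence Aut(K_7) ≅ S_7, order 5040.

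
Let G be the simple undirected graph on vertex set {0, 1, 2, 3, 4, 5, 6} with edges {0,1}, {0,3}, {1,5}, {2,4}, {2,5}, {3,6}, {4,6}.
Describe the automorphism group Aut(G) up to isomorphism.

G is 2-regular and connected on 7 vertices, i.e. the cycle C_7. C_7 has 7 rotations and 7 reflections, so Aut(C_7) ≅ D_7 of order 14.

the dihedral group of order 14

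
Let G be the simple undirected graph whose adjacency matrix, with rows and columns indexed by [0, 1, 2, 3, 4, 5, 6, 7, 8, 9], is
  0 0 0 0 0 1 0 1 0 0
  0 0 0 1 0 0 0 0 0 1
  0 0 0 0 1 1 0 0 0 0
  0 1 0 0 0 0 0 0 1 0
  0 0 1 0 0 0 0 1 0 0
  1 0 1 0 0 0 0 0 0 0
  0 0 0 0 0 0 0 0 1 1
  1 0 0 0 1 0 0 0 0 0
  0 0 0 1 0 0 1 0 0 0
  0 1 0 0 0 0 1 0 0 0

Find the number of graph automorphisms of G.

G has two connected components, {1, 3, 6, 8, 9} and {0, 2, 4, 5, 7}; each is 2-regular, so G = C_5 ⊔ C_5. Aut of a disjoint union of two copies of C_5 is the wreath product D_5 ≀ Z_2, of order 2·10² = 200.

200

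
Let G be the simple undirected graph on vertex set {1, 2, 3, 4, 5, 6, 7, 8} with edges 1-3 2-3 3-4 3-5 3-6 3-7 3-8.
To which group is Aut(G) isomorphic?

the symmetric group on 7 letters

Vertex 3 has degree 7 and every other vertex has degree 1, so G is the star K_{1,7} with centre 3. The 7 leaves are pairwise interchangeable while the centre is fixed, giving Aut(G) = S_7.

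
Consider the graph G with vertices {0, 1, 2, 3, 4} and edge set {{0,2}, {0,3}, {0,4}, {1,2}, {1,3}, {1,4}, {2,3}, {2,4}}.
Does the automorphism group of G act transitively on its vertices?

Vertex 2 is the only vertex of degree 4, so every automorphism fixes it; G is not vertex-transitive.

No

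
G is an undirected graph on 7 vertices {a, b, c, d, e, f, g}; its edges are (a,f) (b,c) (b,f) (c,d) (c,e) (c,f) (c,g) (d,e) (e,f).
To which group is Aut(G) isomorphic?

Degrees alone do not determine every vertex (e.g. a and g both have degree 1), but their neighbour-degree multisets differ: N(a) has degrees [4] while N(g) has degrees [5]. Repeating this refinement separates all vertices, so the only automorphism is the identity.

the trivial group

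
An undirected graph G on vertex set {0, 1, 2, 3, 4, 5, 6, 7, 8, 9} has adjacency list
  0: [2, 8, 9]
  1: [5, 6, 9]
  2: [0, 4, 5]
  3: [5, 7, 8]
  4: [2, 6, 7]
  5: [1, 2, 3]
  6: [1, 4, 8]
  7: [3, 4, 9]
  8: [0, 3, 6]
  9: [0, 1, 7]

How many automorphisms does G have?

G is 3-regular on 10 vertices with no triangles and no 4-cycles (girth 5): this is the Petersen graph. It is a classical fact that the Petersen graph has automorphism group S_5 (order 120), arising from its description as the Kneser graph K(5,2).

120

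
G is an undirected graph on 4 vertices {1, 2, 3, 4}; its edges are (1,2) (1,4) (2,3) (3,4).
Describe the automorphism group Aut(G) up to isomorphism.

G is 2-regular and connected on 4 vertices, i.e. the cycle C_4. The automorphisms of the 4-cycle are exactly the symmetries of a regular 4-gon: the dihedral group D_4, |D_4| = 8.

D_4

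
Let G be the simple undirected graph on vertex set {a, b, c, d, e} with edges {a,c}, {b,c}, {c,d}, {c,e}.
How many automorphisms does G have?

Vertex c has degree 4 and every other vertex has degree 1, so G is the star K_{1,4} with centre c. Any automorphism fixes the centre and permutes the 4 leaves freely, so Aut(G) ≅ S_4 of order 4! = 24.

24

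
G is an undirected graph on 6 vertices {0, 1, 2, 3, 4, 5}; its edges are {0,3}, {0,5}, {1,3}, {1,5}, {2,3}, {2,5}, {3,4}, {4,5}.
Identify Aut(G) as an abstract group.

The vertices split by degree into {3, 5} (degree 4) and {0, 1, 2, 4} (degree 2); every edge runs between the two parts, so G is the complete bipartite graph K_{2,4}. The parts have unequal sizes, so no automorphism swaps them; each part is permuted independently, giving S_4 × S_2 of order 4!·2! = 48.

S_4 × S_2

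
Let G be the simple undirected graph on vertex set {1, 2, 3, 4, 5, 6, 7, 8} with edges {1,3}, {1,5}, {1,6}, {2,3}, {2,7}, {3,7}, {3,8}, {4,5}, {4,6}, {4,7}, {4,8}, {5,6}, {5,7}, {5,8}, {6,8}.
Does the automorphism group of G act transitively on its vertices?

Vertex 1 is the only vertex of degree 3, so every automorphism fixes it; G is not vertex-transitive.

No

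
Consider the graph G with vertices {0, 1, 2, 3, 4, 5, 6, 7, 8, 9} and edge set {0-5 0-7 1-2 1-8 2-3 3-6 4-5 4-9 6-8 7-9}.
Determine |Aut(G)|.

200

G has two connected components, {1, 2, 3, 6, 8} and {0, 4, 5, 7, 9}; each is 2-regular, so G = C_5 ⊔ C_5. Aut of a disjoint union of two copies of C_5 is the wreath product D_5 ≀ Z_2, of order 2·10² = 200.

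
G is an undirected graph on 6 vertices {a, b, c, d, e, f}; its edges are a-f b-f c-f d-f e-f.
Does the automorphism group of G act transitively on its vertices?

Vertex f is the only vertex of degree 5, so every automorphism fixes it; G is not vertex-transitive.

No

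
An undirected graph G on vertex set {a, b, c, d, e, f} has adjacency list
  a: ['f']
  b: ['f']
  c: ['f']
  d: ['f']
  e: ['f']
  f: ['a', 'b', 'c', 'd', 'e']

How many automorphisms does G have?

Vertex f has degree 5 and every other vertex has degree 1, so G is the star K_{1,5} with centre f. Any automorphism fixes the centre and permutes the 5 leaves freely, so Aut(G) ≅ S_5 of order 5! = 120.

120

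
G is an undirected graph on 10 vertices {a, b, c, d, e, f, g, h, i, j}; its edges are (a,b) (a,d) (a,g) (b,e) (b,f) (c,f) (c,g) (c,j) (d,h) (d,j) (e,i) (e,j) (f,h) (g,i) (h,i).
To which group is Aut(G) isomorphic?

S_5

G is 3-regular on 10 vertices with no triangles and no 4-cycles (girth 5): this is the Petersen graph. Viewing the Petersen graph as the Kneser graph K(5,2) — vertices are 2-subsets of {1,…,5}, edges join disjoint pairs — its automorphisms are exactly the permutations of the 5-element set, so Aut ≅ S_5 of order 120.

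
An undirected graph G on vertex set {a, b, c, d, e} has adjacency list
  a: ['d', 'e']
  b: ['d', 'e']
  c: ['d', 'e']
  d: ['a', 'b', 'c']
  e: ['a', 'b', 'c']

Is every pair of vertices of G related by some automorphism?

Automorphisms preserve degree, but G has vertices of degree 2 and vertices of degree 3; no automorphism maps one to the other, so G is not vertex-transitive.

No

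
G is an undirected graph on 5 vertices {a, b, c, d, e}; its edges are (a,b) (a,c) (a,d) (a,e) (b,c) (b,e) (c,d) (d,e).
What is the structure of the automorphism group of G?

Vertex a is the unique vertex of degree 4; the remaining 4 vertices each have degree 3 and induce a cycle, so G is the wheel on 5 vertices with hub a. With the hub fixed, the remaining symmetry is that of the rim cycle C_4, giving the dihedral group D_4.

the dihedral group of order 8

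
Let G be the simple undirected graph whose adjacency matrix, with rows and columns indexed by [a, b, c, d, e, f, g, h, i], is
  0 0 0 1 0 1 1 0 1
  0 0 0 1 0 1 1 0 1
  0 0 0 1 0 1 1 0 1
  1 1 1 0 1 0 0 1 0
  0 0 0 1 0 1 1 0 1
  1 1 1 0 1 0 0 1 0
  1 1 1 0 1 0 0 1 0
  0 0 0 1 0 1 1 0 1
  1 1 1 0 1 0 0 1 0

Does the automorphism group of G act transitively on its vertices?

No

Automorphisms preserve degree, but G has vertices of degree 4 and vertices of degree 5; no automorphism maps one to the other, so G is not vertex-transitive.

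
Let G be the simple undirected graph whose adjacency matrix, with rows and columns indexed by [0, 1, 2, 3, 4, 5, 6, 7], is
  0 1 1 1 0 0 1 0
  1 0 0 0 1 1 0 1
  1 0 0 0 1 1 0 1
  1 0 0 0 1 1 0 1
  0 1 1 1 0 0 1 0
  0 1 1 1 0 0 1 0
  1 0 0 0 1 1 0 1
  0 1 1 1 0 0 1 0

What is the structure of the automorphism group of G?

S_4 ≀ Z_2

G is 4-regular and bipartite with parts {0, 4, 5, 7} and {1, 2, 3, 6} (each part is independent and every cross-pair is an edge), so G = K_{4,4}. Aut(K_{4,4}) is the wreath product S_4 ≀ Z_2: permute within each part, then optionally swap the parts; |Aut| = 2·(4!)² = 1152.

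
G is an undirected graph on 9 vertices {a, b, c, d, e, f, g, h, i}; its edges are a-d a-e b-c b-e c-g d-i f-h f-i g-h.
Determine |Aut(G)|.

Every vertex has degree 2 and the graph is connected, so G is the 9-cycle C_9. C_9 has 9 rotations and 9 reflections, so Aut(C_9) ≅ D_9 of order 18.

18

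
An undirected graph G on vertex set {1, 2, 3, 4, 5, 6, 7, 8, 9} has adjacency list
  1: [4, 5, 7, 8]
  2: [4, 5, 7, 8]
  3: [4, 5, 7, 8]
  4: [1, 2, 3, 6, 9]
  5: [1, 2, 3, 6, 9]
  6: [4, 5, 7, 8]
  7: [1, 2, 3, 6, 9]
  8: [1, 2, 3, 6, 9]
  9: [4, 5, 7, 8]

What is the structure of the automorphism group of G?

S_5 × S_4

The vertices split by degree into {4, 5, 7, 8} (degree 5) and {1, 2, 3, 6, 9} (degree 4); every edge runs between the two parts, so G is the complete bipartite graph K_{4,5}. Automorphisms preserve the bipartition setwise (since the parts differ in size) and act as S_5 × S_4 within it; |Aut| = 2880.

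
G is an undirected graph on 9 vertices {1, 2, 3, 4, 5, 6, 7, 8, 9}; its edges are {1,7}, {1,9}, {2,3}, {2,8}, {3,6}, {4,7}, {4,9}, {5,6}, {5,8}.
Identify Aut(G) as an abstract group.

G has two connected components, {2, 3, 5, 6, 8} and {1, 4, 7, 9}; each is 2-regular, so G = C_5 ⊔ C_4. The components are non-isomorphic (different sizes), so Aut(G) = Aut(C_5) × Aut(C_4) = D_5 × D_4 of order 10·8 = 80.

D_5 × D_4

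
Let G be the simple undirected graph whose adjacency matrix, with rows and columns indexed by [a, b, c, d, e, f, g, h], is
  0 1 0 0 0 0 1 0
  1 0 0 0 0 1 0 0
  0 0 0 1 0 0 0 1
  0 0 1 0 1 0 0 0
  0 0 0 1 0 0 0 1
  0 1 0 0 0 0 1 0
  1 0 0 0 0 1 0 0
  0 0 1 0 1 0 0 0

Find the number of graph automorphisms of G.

G has two connected components, {c, d, e, h} and {a, b, f, g}; each is 2-regular, so G = C_4 ⊔ C_4. With two isomorphic components, Aut(G) = Aut(C_4) ≀ S_2 = (D_4 × D_4) ⋊ Z_2: permute each cycle by D_4, then optionally swap the two cycles. Order 2·(2·4)² = 128.

128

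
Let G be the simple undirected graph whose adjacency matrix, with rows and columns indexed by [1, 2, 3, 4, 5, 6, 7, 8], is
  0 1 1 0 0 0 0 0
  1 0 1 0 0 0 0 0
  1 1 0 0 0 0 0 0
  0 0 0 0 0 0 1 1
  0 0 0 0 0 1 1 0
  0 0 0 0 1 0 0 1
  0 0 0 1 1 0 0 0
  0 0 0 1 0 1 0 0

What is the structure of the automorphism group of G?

D_5 × D_3

G has two connected components, {4, 5, 6, 7, 8} and {1, 2, 3}; each is 2-regular, so G = C_5 ⊔ C_3. The components are non-isomorphic (different sizes), so Aut(G) = Aut(C_5) × Aut(C_3) = D_5 × D_3 of order 10·6 = 60.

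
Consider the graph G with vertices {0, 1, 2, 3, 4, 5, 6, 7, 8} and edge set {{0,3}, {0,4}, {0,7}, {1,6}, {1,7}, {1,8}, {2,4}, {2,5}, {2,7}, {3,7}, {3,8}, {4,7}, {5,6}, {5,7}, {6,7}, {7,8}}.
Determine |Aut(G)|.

Vertex 7 is the unique vertex of degree 8; the remaining 8 vertices each have degree 3 and induce a cycle, so G is the wheel on 9 vertices with hub 7. With the hub fixed, the remaining symmetry is that of the rim cycle C_8, giving the dihedral group D_8.

16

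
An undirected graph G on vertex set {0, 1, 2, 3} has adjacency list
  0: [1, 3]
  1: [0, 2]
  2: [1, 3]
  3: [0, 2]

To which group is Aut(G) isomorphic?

Z_2^2 ⋊ S_2

G is 2-regular and bipartite on 2^2 = 4 vertices with girth 4; it is the hypercube graph Q_2. Aut(Q_2) consists of the signed permutations of the 2 coordinate axes: 2! permutations times 2^2 sign flips, so |Aut| = 2^2·2! = 8.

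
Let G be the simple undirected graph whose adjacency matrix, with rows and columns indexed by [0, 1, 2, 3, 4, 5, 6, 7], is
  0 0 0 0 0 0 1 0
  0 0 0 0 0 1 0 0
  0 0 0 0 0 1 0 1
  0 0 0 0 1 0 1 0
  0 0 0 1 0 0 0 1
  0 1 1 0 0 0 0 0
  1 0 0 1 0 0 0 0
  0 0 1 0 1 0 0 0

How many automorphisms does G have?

2

The degree sequence is [1, 1, 2, 2, 2, 2, 2, 2]; the two degree-1 vertices 0 and 1 are the ends of a path, so G = P_8. A path has exactly one nontrivial symmetry — reversal — giving Aut(G) of order 2.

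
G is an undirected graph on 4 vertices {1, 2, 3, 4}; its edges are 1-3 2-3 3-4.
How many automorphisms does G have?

Vertex 3 has degree 3 and every other vertex has degree 1, so G is the star K_{1,3} with centre 3. The 3 leaves are pairwise interchangeable while the centre is fixed, giving Aut(G) = S_3.

6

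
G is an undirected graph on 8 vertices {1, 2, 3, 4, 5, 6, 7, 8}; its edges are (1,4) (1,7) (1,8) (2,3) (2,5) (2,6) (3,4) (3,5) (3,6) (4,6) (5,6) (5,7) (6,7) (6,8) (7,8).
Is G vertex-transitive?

No

Vertex 6 is the only vertex of degree 6, so every automorphism fixes it; G is not vertex-transitive.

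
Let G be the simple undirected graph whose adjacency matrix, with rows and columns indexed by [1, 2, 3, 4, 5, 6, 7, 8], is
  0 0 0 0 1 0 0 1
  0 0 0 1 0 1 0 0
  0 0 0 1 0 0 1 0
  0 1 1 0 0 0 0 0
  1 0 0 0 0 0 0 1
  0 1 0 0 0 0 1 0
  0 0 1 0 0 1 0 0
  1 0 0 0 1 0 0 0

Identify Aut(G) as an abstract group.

D_5 × D_3

G has two connected components, {2, 3, 4, 6, 7} and {1, 5, 8}; each is 2-regular, so G = C_5 ⊔ C_3. The components are non-isomorphic (different sizes), so Aut(G) = Aut(C_5) × Aut(C_3) = D_5 × D_3 of order 10·6 = 60.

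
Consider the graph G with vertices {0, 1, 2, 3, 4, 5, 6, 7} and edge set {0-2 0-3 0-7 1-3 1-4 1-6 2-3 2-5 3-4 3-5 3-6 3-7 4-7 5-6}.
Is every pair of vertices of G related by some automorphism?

Vertex 3 is the only vertex of degree 7, so every automorphism fixes it; G is not vertex-transitive.

No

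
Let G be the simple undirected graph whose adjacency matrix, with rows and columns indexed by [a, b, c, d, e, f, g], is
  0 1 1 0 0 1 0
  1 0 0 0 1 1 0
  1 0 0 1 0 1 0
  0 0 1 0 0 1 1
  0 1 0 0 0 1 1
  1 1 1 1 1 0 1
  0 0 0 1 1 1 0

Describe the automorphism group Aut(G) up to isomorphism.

Vertex f is the unique vertex of degree 6; the remaining 6 vertices each have degree 3 and induce a cycle, so G is the wheel on 7 vertices with hub f. With the hub fixed, the remaining symmetry is that of the rim cycle C_6, giving the dihedral group D_6.

the dihedral group of order 12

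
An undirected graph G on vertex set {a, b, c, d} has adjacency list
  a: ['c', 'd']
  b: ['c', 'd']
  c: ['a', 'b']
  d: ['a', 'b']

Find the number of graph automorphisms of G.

G is 2-regular and bipartite on 2^2 = 4 vertices with girth 4; it is the hypercube graph Q_2. The symmetry group of the 2-cube is the hyperoctahedral group B_2 = Z_2 ≀ S_2, of order 2^2·2! = 8.

8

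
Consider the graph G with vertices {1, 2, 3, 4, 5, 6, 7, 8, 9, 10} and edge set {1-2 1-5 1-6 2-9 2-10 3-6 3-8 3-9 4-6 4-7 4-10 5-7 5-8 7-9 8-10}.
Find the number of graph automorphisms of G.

G is 3-regular on 10 vertices with no triangles and no 4-cycles (girth 5): this is the Petersen graph. It is a classical fact that the Petersen graph has automorphism group S_5 (order 120), arising from its description as the Kneser graph K(5,2).

120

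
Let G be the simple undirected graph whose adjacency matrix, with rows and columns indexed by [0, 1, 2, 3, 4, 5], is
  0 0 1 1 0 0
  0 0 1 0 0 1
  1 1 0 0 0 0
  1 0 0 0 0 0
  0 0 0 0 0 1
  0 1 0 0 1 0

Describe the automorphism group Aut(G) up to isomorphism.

The degree sequence is [2, 2, 2, 1, 1, 2]; the two degree-1 vertices 3 and 4 are the ends of a path, so G = P_6. The only nontrivial automorphism of a path is the end-to-end reflection, so Aut(G) ≅ Z_2.

C_2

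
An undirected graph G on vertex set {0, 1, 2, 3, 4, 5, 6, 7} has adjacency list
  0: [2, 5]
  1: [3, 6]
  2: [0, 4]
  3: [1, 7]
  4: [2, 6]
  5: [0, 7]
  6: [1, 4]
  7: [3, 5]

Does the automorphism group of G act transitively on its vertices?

Yes

G is 2-regular and connected on 8 vertices, i.e. the cycle C_8. C_8 has 8 rotations and 8 reflections, so Aut(C_8) ≅ D_8 of order 16. Under this action every vertex can be carried to every other, so G is vertex-transitive.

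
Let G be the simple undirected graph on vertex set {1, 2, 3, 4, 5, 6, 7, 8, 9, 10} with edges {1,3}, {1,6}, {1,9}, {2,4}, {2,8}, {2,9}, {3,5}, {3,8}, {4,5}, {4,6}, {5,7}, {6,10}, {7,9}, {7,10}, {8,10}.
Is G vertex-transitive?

Yes

G is 3-regular on 10 vertices with no triangles and no 4-cycles (girth 5): this is the Petersen graph. It is a classical fact that the Petersen graph has automorphism group S_5 (order 120), arising from its description as the Kneser graph K(5,2). This group acts transitively on the 10 vertices.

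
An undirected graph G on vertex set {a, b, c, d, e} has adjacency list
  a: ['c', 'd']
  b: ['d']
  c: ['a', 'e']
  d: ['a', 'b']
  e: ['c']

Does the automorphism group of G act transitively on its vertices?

No

Automorphisms preserve degree, but G has vertices of degree 1 and vertices of degree 2; no automorphism maps one to the other, so G is not vertex-transitive.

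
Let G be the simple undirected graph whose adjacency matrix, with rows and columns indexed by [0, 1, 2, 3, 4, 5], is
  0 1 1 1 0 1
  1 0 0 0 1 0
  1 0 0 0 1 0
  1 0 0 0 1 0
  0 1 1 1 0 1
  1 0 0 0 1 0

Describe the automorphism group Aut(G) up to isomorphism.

The vertices split by degree into {0, 4} (degree 4) and {1, 2, 3, 5} (degree 2); every edge runs between the two parts, so G is the complete bipartite graph K_{2,4}. Automorphisms preserve the bipartition setwise (since the parts differ in size) and act as S_2 × S_4 within it; |Aut| = 48.

S_2 × S_4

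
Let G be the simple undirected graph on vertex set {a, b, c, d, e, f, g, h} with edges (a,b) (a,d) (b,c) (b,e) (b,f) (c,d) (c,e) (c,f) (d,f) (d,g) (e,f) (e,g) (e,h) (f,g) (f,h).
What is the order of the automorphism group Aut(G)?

1

Degrees alone do not determine every vertex (e.g. a and h both have degree 2), but their neighbour-degree multisets differ: N(a) has degrees [4, 4] while N(h) has degrees [5, 6]. Repeating this refinement separates all vertices, so the only automorphism is the identity.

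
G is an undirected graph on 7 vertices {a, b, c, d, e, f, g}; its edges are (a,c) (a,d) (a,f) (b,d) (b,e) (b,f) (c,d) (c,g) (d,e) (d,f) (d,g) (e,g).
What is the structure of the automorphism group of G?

Vertex d is the unique vertex of degree 6; the remaining 6 vertices each have degree 3 and induce a cycle, so G is the wheel on 7 vertices with hub d. With the hub fixed, the remaining symmetry is that of the rim cycle C_6, giving the dihedral group D_6.

the dihedral group of order 12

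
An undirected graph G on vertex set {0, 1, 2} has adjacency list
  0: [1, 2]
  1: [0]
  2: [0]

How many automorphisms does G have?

2

The degree sequence is [2, 1, 1]; the two degree-1 vertices 1 and 2 are the ends of a path, so G = P_3. The only nontrivial automorphism of a path is the end-to-end reflection, so Aut(G) ≅ Z_2.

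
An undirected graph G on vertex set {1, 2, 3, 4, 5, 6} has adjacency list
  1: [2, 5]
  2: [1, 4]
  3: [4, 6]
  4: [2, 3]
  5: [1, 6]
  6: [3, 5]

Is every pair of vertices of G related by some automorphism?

Every vertex has degree 2 and the graph is connected, so G is the 6-cycle C_6. C_6 has 6 rotations and 6 reflections, so Aut(C_6) ≅ D_6 of order 12. Under this action every vertex can be carried to every other, so G is vertex-transitive.

Yes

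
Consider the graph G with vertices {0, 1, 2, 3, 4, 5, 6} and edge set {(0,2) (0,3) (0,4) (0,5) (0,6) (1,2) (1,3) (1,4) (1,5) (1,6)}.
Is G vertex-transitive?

No

Automorphisms preserve degree, but G has vertices of degree 2 and vertices of degree 5; no automorphism maps one to the other, so G is not vertex-transitive.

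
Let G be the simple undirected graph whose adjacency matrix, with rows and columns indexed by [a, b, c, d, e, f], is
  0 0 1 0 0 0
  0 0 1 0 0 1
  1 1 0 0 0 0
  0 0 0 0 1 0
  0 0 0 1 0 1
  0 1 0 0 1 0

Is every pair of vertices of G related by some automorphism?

Automorphisms preserve degree, but G has vertices of degree 1 and vertices of degree 2; no automorphism maps one to the other, so G is not vertex-transitive.

No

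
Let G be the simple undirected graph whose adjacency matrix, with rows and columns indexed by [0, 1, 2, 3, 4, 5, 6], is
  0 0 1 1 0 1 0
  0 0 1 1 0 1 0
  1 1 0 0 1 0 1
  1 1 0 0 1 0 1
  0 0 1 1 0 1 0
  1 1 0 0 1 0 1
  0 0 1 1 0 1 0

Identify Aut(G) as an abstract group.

S_4 × S_3

The vertices split by degree into {2, 3, 5} (degree 4) and {0, 1, 4, 6} (degree 3); every edge runs between the two parts, so G is the complete bipartite graph K_{3,4}. The parts have unequal sizes, so no automorphism swaps them; each part is permuted independently, giving S_4 × S_3 of order 4!·3! = 144.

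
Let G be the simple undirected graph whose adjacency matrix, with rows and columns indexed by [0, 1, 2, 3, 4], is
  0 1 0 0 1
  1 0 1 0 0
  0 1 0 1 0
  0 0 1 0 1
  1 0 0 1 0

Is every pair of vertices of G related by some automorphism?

Every vertex has degree 2 and the graph is connected, so G is the 5-cycle C_5. The automorphisms of the 5-cycle are exactly the symmetries of a regular 5-gon: the dihedral group D_5, |D_5| = 10. Under this action every vertex can be carried to every other, so G is vertex-transitive.

Yes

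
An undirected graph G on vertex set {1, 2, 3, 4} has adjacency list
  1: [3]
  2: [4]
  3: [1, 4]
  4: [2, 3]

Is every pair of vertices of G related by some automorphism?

Automorphisms preserve degree, but G has vertices of degree 1 and vertices of degree 2; no automorphism maps one to the other, so G is not vertex-transitive.

No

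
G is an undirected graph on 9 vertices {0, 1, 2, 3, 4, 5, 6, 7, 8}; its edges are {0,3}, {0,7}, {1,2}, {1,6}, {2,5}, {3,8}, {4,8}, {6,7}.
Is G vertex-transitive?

Automorphisms preserve degree, but G has vertices of degree 1 and vertices of degree 2; no automorphism maps one to the other, so G is not vertex-transitive.

No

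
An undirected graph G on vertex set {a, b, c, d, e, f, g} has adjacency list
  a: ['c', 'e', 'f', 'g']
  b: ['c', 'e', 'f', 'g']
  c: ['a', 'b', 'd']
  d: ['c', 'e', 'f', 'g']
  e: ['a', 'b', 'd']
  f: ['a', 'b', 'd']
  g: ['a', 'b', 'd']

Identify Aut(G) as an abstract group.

S_4 × S_3

The vertices split by degree into {a, b, d} (degree 4) and {c, e, f, g} (degree 3); every edge runs between the two parts, so G is the complete bipartite graph K_{3,4}. Automorphisms preserve the bipartition setwise (since the parts differ in size) and act as S_4 × S_3 within it; |Aut| = 144.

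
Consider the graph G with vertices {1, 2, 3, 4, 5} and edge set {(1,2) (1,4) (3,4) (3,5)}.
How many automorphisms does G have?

2

The degree sequence is [2, 1, 2, 2, 1]; the two degree-1 vertices 2 and 5 are the ends of a path, so G = P_5. A path has exactly one nontrivial symmetry — reversal — giving Aut(G) of order 2.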